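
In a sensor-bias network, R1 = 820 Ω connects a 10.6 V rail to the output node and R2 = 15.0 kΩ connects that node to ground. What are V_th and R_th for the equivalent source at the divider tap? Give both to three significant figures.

V_th is the open-circuit tap voltage: 10.6 × 15000/(820 + 15000) = 10.1 V.
With the supply zeroed, R1 and R2 appear in parallel from the tap: R_th = R1‖R2 = (820 × 15000)/15820 = 777 Ω.

V_th = 10.1 V, R_th = 777 Ω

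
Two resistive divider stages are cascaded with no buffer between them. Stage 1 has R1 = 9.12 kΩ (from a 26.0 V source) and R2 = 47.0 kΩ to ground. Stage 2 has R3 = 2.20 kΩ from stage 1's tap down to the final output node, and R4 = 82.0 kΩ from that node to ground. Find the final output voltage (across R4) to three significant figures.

V_out ≈ 19.4 V

Stage 2 presents R3+R4 = 84.20 kΩ as a load on stage 1's tap.
Stage 1's lower leg becomes R2‖(R3+R4) = 30.16 kΩ, so V_mid = 26.0 × 30.16/39.28 = 19.96 V.
Stage 2 is itself unloaded: V_out = V_mid × R4/(R3+R4) = 19.96 × 82.0/84.20 = 19.4 V.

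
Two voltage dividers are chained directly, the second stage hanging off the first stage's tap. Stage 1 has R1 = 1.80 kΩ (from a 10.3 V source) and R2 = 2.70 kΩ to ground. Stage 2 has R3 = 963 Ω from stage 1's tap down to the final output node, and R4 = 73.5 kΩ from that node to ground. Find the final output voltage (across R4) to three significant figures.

V_out ≈ 6.01 V

Stage 2 presents R3+R4 = 74460 Ω as a load on stage 1's tap.
Stage 1's lower leg becomes R2‖(R3+R4) = 2606 Ω, so V_mid = 10.3 × 2606/4406 = 6.092 V.
Stage 2 is itself unloaded: V_out = V_mid × R4/(R3+R4) = 6.092 × 73500/74460 = 6.01 V.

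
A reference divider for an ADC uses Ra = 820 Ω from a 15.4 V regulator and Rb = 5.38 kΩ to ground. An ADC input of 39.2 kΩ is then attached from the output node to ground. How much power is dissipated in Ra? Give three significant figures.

Total resistance from the source is Ra + (Rb‖R_L) = 5551 Ω, so I = 15.4/5551 Ω = 2.774 mA.
P = I²·Ra = (2.774 mA)² × 820 Ω = 6.31 mW.

P ≈ 6.31 mW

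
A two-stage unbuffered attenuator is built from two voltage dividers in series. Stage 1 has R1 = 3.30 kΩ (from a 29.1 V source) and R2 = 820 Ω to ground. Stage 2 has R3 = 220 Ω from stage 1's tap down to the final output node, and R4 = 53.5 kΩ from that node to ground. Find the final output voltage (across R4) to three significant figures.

V_out ≈ 5.70 V

Stage 2 presents R3+R4 = 53720 Ω as a load on stage 1's tap.
Stage 1's lower leg becomes R2‖(R3+R4) = 807.7 Ω, so V_mid = 29.1 × 807.7/4108 = 5.722 V.
Stage 2 is itself unloaded: V_out = V_mid × R4/(R3+R4) = 5.722 × 53500/53720 = 5.70 V.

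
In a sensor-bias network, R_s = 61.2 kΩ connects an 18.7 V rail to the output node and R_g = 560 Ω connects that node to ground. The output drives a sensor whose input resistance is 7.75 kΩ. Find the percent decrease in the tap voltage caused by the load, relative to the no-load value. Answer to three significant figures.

6.68 %

The divider's output (Thévenin) resistance is R_s‖R_g = 554.9 Ω.
Fractional drop under load = R_th/(R_th + R_L) = 554.9 / (554.9 + 7750) = 0.06682.
So the output falls by 6.68 %.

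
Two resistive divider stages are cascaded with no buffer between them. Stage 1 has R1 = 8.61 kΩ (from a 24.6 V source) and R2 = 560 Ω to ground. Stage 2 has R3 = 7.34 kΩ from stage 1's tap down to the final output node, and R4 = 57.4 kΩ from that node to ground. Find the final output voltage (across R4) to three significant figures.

Stage 2 presents R3+R4 = 64740 Ω as a load on stage 1's tap.
Stage 1's lower leg becomes R2‖(R3+R4) = 555.2 Ω, so V_mid = 24.6 × 555.2/9165 = 1.490 V.
Stage 2 is itself unloaded: V_out = V_mid × R4/(R3+R4) = 1.490 × 57400/64740 = 1.32 V.

V_out ≈ 1.32 V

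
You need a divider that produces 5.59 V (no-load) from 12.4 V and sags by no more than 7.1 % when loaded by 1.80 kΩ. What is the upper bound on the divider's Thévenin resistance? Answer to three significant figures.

R_th ≤ 138 Ω

Loading drop = R_th/(R_th + R_L) ≤ 0.0710, so R_th ≤ R_L · ε/(1−ε) = 1.80 kΩ × 0.0710/0.9290 = 138 Ω.
(Any R1, R2 with R2/(R1+R2) = 0.451 and R1‖R2 ≤ 138 Ω will meet the spec.)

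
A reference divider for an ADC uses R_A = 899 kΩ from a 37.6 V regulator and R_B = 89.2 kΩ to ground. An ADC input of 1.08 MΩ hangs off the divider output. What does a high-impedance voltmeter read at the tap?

The load sits in parallel with R_B: R_B‖R_L = (89.2 × 1080) / (89.2 + 1080) = 82.39 kΩ.
V_out = 37.6 × 82.39 / (899 + 82.39) = 37.6 × 82.39/981.4 = 3.16 V.

V_out ≈ 3.16 V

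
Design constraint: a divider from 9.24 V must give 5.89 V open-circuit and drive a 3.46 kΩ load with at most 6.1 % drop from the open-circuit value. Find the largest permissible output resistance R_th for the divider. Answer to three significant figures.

R_th ≤ 225 Ω

Loading drop = R_th/(R_th + R_L) ≤ 0.0610, so R_th ≤ R_L · ε/(1−ε) = 3.46 kΩ × 0.0610/0.9390 = 225 Ω.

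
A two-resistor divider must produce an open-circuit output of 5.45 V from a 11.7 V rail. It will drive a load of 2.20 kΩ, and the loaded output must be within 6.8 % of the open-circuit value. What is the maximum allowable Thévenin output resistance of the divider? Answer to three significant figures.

R_th ≤ 161 Ω

Loading drop = R_th/(R_th + R_L) ≤ 0.0680, so R_th ≤ R_L · ε/(1−ε) = 2.20 kΩ × 0.0680/0.9320 = 161 Ω.
(Any R1, R2 with R2/(R1+R2) = 0.466 and R1‖R2 ≤ 161 Ω will meet the spec.)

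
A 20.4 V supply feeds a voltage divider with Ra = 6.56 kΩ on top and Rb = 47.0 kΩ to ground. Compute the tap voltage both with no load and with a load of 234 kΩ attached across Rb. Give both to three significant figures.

Open-circuit: V = 20.4 × 47.0/(6.56 + 47.0) = 17.9 V.
With the load, Rb becomes Rb‖R_L = 39.14 kΩ, so V = 20.4 × 39.14/45.70 = 17.5 V.

Unloaded: 17.9 V; loaded: 17.5 V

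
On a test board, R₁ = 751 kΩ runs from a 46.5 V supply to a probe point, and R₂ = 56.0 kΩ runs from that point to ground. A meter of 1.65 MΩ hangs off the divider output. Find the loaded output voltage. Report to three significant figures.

The load sits in parallel with R₂: R₂‖R_L = (56.0 × 1650) / (56.0 + 1650) = 54.16 kΩ.
V_out = 46.5 × 54.16 / (751 + 54.16) = 46.5 × 54.16/805.2 = 3.13 V.

V_out ≈ 3.13 V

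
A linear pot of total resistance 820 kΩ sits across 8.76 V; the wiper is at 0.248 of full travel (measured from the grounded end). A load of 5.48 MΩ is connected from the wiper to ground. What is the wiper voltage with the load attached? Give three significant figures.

The wiper splits the pot into (1−α)R = 616.6 kΩ above and αR = 203.4 kΩ below.
Lower section ‖ load = 196.1 kΩ.
V_wiper = 8.76 × 196.1/(616.6 + 196.1) = 2.11 V.

V ≈ 2.11 V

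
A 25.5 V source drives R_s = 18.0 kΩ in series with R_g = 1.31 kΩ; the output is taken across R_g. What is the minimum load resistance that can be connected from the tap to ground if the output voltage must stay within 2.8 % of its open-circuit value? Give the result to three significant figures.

R_L(min) ≈ 42.4 kΩ

Output resistance R_th = R_s‖R_g = (18.0 × 1.31)/19.31 = 1.221 kΩ.
The fractional drop is R_th/(R_th + R_L); requiring this ≤ 0.0280 gives R_L ≥ R_th(1/0.0280 − 1) = 1.221 × 34.71 = 42.4 kΩ.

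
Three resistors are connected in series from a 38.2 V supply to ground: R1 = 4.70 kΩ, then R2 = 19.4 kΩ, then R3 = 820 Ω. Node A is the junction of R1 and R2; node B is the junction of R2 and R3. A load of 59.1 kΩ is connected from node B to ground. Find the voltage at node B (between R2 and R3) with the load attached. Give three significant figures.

V ≈ 1.24 V

At node B, R3 is in parallel with the load: R3‖R_L = 808.8 Ω.
Below node A the resistance is R2 + (R3‖R_L) = 20210 Ω, so V_A = 38.2 × 20210/24910 = 30.99 V.
Then V_B = V_A × (R3‖R_L)/(R2 + R3‖R_L) = 30.99 × 808.8/20210 = 1.24 V.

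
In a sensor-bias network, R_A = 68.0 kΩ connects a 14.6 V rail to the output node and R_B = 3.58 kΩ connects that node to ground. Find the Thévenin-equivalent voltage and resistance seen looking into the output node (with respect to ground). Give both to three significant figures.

V_th is the open-circuit tap voltage: 14.6 × 3.58/(68.0 + 3.58) = 0.730 V.
With the supply zeroed, R_A and R_B appear in parallel from the tap: R_th = R_A‖R_B = (68.0 × 3.58)/71.58 = 3.40 kΩ.

V_th = 0.730 V, R_th = 3.40 kΩ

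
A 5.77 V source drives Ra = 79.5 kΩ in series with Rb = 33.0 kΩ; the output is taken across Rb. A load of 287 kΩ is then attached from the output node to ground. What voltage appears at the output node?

V_out ≈ 1.57 V

The load sits in parallel with Rb: Rb‖R_L = (33.0 × 287) / (33.0 + 287) = 29.60 kΩ.
V_out = 5.77 × 29.60 / (79.5 + 29.60) = 5.77 × 29.60/109.1 = 1.57 V.
(Unloaded it would have been 1.69 V.)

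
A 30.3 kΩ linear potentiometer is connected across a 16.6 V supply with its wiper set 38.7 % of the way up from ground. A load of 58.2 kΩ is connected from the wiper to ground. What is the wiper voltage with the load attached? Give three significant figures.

V ≈ 5.72 V

The wiper splits the pot into (1−α)R = 18.57 kΩ above and αR = 11.73 kΩ below.
Lower section ‖ load = 9.760 kΩ.
V_wiper = 16.6 × 9.760/(18.57 + 9.760) = 5.72 V.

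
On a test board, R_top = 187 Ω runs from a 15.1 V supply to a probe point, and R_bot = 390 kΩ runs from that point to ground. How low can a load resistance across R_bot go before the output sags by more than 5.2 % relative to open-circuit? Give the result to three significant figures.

R_L(min) ≈ 3.41 kΩ

Output resistance R_th = R_top‖R_bot = (187 × 390000)/390200 = 186.9 Ω.
The fractional drop is R_th/(R_th + R_L); requiring this ≤ 0.0520 gives R_L ≥ R_th(1/0.0520 − 1) = 186.9 × 18.23 = 3.41 kΩ.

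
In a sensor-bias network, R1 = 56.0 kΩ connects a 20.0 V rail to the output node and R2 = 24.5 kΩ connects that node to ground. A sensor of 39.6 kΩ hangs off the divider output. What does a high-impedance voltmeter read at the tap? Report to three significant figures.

V_out ≈ 4.26 V

The load sits in parallel with R2: R2‖R_L = (24.5 × 39.6) / (24.5 + 39.6) = 15.14 kΩ.
V_out = 20.0 × 15.14 / (56.0 + 15.14) = 20.0 × 15.14/71.14 = 4.26 V.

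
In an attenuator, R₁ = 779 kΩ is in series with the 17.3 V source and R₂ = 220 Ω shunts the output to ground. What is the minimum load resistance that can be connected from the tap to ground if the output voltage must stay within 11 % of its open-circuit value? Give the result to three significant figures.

Output resistance R_th = R₁‖R₂ = (779000 × 220)/779200 = 219.9 Ω.
The fractional drop is R_th/(R_th + R_L); requiring this ≤ 0.110 gives R_L ≥ R_th(1/0.110 − 1) = 219.9 × 8.091 = 1.78 kΩ.

R_L(min) ≈ 1.78 kΩ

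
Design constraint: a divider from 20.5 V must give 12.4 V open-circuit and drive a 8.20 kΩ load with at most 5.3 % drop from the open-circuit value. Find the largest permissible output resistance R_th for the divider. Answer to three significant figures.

R_th ≤ 459 Ω

Loading drop = R_th/(R_th + R_L) ≤ 0.0530, so R_th ≤ R_L · ε/(1−ε) = 8.20 kΩ × 0.0530/0.9470 = 459 Ω.
(Any R1, R2 with R2/(R1+R2) = 0.605 and R1‖R2 ≤ 459 Ω will meet the spec.)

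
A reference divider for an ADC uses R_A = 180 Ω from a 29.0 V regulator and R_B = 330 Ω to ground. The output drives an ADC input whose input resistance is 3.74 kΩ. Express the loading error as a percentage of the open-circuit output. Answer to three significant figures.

3.02 %

The divider's output (Thévenin) resistance is R_A‖R_B = 116.5 Ω.
Fractional drop under load = R_th/(R_th + R_L) = 116.5 / (116.5 + 3740) = 0.03020.
So the output falls by 3.02 %.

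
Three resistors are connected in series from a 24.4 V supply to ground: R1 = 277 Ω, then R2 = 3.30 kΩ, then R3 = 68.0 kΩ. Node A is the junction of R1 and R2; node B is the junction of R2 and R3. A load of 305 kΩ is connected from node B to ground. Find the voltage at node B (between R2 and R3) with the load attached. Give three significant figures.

At node B, R3 is in parallel with the load: R3‖R_L = 55600 Ω.
Below node A the resistance is R2 + (R3‖R_L) = 58900 Ω, so V_A = 24.4 × 58900/59180 = 24.29 V.
Then V_B = V_A × (R3‖R_L)/(R2 + R3‖R_L) = 24.29 × 55600/58900 = 22.9 V.

V ≈ 22.9 V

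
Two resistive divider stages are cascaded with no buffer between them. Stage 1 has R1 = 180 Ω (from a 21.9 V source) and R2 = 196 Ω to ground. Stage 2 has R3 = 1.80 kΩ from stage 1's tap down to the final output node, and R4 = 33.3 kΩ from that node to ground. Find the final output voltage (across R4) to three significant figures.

V_out ≈ 10.8 V

Stage 2 presents R3+R4 = 35100 Ω as a load on stage 1's tap.
Stage 1's lower leg becomes R2‖(R3+R4) = 194.9 Ω, so V_mid = 21.9 × 194.9/374.9 = 11.39 V.
Stage 2 is itself unloaded: V_out = V_mid × R4/(R3+R4) = 11.39 × 33300/35100 = 10.8 V.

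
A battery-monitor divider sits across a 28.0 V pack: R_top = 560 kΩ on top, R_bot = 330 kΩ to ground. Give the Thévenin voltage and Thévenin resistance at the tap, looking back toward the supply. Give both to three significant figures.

V_th is the open-circuit tap voltage: 28.0 × 330/(560 + 330) = 10.4 V.
With the supply zeroed, R_top and R_bot appear in parallel from the tap: R_th = R_top‖R_bot = (560 × 330)/890.0 = 208 kΩ.

V_th = 10.4 V, R_th = 208 kΩ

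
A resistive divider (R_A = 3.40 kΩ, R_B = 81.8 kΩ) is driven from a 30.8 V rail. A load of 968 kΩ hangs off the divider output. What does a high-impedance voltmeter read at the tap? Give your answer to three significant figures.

The load sits in parallel with R_B: R_B‖R_L = (81.8 × 968) / (81.8 + 968) = 75.43 kΩ.
V_out = 30.8 × 75.43 / (3.40 + 75.43) = 30.8 × 75.43/78.83 = 29.5 V.
(Unloaded it would have been 29.6 V.)

V_out ≈ 29.5 V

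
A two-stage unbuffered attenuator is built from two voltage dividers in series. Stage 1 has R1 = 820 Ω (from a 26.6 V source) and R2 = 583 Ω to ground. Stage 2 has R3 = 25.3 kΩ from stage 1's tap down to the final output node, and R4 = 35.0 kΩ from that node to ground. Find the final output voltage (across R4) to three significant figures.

Stage 2 presents R3+R4 = 60300 Ω as a load on stage 1's tap.
Stage 1's lower leg becomes R2‖(R3+R4) = 577.4 Ω, so V_mid = 26.6 × 577.4/1397 = 10.99 V.
Stage 2 is itself unloaded: V_out = V_mid × R4/(R3+R4) = 10.99 × 35000/60300 = 6.38 V.

V_out ≈ 6.38 V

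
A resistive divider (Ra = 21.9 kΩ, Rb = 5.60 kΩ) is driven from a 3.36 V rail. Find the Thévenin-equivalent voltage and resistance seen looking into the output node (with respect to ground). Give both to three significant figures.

V_th = 0.684 V, R_th = 4.46 kΩ

V_th is the open-circuit tap voltage: 3.36 × 5.60/(21.9 + 5.60) = 0.684 V.
With the supply zeroed, Ra and Rb appear in parallel from the tap: R_th = Ra‖Rb = (21.9 × 5.60)/27.50 = 4.46 kΩ.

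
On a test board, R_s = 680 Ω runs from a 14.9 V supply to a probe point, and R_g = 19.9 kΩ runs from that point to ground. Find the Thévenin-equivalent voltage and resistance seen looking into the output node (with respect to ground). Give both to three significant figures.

V_th = 14.4 V, R_th = 658 Ω

V_th is the open-circuit tap voltage: 14.9 × 19900/(680 + 19900) = 14.4 V.
With the supply zeroed, R_s and R_g appear in parallel from the tap: R_th = R_s‖R_g = (680 × 19900)/20580 = 658 Ω.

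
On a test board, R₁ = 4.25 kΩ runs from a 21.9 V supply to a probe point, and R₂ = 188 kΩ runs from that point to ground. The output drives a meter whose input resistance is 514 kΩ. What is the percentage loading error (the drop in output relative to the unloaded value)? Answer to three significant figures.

The divider's output (Thévenin) resistance is R₁‖R₂ = 4.156 kΩ.
Fractional drop under load = R_th/(R_th + R_L) = 4.156 / (4.156 + 514) = 0.008021.
So the output falls by 0.802 %.

0.802 %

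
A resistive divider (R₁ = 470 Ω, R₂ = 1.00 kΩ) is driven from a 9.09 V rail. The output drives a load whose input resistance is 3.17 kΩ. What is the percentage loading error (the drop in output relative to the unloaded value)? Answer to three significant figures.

The divider's output (Thévenin) resistance is R₁‖R₂ = 319.7 Ω.
Fractional drop under load = R_th/(R_th + R_L) = 319.7 / (319.7 + 3170) = 0.09162.
So the output falls by 9.16 %.

9.16 %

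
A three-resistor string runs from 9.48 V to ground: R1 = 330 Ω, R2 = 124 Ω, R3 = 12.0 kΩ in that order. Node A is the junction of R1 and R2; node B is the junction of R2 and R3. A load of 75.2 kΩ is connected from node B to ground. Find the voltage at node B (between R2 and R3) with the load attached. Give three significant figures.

At node B, R3 is in parallel with the load: R3‖R_L = 10350 Ω.
Below node A the resistance is R2 + (R3‖R_L) = 10470 Ω, so V_A = 9.48 × 10470/10800 = 9.190 V.
Then V_B = V_A × (R3‖R_L)/(R2 + R3‖R_L) = 9.190 × 10350/10470 = 9.08 V.

V ≈ 9.08 V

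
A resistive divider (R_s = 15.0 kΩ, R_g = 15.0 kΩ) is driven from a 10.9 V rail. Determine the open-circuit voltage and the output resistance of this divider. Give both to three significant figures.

V_th = 5.45 V, R_th = 7.50 kΩ

V_th is the open-circuit tap voltage: 10.9 × 15.0/(15.0 + 15.0) = 5.45 V.
With the supply zeroed, R_s and R_g appear in parallel from the tap: R_th = R_s‖R_g = (15.0 × 15.0)/30.00 = 7.50 kΩ.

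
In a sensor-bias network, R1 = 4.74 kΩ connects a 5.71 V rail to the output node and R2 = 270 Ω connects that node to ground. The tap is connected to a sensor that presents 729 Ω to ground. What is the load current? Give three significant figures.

I_L ≈ 0.313 mA

R2‖R_L = 197.0 Ω; V_out = 5.71 × 197.0/4937 = 0.2279 V.
I_L = V_out / R_L = 0.2279 / 729 Ω = 0.313 mA.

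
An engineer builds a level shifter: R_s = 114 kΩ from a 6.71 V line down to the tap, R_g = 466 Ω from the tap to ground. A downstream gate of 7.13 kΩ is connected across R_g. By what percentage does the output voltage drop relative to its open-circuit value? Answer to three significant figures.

6.11 %

The divider's output (Thévenin) resistance is R_s‖R_g = 464.1 Ω.
Fractional drop under load = R_th/(R_th + R_L) = 464.1 / (464.1 + 7130) = 0.06111.
So the output falls by 6.11 %.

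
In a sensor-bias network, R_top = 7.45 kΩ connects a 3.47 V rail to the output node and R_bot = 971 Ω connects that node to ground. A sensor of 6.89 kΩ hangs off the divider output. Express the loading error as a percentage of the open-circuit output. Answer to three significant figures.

The divider's output (Thévenin) resistance is R_top‖R_bot = 859.0 Ω.
Fractional drop under load = R_th/(R_th + R_L) = 859.0 / (859.0 + 6890) = 0.1109.
So the output falls by 11.1 %.

11.1 %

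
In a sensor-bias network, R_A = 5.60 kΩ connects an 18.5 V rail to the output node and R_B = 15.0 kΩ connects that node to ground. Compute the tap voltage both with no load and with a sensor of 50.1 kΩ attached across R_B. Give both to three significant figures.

Unloaded: 13.5 V; loaded: 12.5 V

Open-circuit: V = 18.5 × 15.0/(5.60 + 15.0) = 13.5 V.
With the load, R_B becomes R_B‖R_L = 11.54 kΩ, so V = 18.5 × 11.54/17.14 = 12.5 V.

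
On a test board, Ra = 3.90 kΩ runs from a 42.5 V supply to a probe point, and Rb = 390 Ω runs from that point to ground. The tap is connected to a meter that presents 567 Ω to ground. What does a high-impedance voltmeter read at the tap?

V_out ≈ 2.38 V

The load sits in parallel with Rb: Rb‖R_L = (390 × 567) / (390 + 567) = 231.1 Ω.
V_out = 42.5 × 231.1 / (3900 + 231.1) = 42.5 × 231.1/4131 = 2.38 V.
(Unloaded it would have been 3.86 V.)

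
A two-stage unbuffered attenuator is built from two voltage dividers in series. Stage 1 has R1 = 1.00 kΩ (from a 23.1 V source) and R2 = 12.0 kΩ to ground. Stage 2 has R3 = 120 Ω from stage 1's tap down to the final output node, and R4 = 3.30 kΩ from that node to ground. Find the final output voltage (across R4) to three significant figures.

V_out ≈ 16.2 V

Stage 2 presents R3+R4 = 3420 Ω as a load on stage 1's tap.
Stage 1's lower leg becomes R2‖(R3+R4) = 2661 Ω, so V_mid = 23.1 × 2661/3661 = 16.79 V.
Stage 2 is itself unloaded: V_out = V_mid × R4/(R3+R4) = 16.79 × 3300/3420 = 16.2 V.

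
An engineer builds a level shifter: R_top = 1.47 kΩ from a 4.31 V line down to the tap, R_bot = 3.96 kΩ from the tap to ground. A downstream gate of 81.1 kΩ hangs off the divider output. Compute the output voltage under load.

V_out ≈ 3.10 V

The load sits in parallel with R_bot: R_bot‖R_L = (3.96 × 81.1) / (3.96 + 81.1) = 3.776 kΩ.
V_out = 4.31 × 3.776 / (1.47 + 3.776) = 4.31 × 3.776/5.246 = 3.10 V.
(Unloaded it would have been 3.14 V.)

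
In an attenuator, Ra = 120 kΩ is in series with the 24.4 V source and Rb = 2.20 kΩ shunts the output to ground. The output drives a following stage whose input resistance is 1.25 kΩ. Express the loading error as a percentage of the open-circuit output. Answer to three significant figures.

The divider's output (Thévenin) resistance is Ra‖Rb = 2.160 kΩ.
Fractional drop under load = R_th/(R_th + R_L) = 2.160 / (2.160 + 1.25) = 0.6335.
So the output falls by 63.3 %.

63.3 %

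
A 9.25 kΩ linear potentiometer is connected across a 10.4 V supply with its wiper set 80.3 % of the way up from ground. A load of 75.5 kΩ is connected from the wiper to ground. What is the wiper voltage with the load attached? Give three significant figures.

The wiper splits the pot into (1−α)R = 1.822 kΩ above and αR = 7.428 kΩ below.
Lower section ‖ load = 6.762 kΩ.
V_wiper = 10.4 × 6.762/(1.822 + 6.762) = 8.19 V.

V ≈ 8.19 V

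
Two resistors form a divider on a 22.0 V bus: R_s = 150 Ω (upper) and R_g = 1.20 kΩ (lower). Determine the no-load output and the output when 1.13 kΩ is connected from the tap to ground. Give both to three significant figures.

Unloaded: 19.6 V; loaded: 17.5 V

Open-circuit: V = 22.0 × 1200/(150 + 1200) = 19.6 V.
With the load, R_g becomes R_g‖R_L = 582.0 Ω, so V = 22.0 × 582.0/732.0 = 17.5 V.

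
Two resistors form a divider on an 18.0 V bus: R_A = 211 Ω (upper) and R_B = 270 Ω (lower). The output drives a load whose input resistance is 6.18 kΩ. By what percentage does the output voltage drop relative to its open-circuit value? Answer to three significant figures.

The divider's output (Thévenin) resistance is R_A‖R_B = 118.4 Ω.
Fractional drop under load = R_th/(R_th + R_L) = 118.4 / (118.4 + 6180) = 0.01880.
So the output falls by 1.88 %.

1.88 %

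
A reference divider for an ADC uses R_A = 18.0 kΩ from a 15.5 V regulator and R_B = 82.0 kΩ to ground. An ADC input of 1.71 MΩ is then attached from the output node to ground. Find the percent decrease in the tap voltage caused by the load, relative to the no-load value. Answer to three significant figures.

The divider's output (Thévenin) resistance is R_A‖R_B = 14.76 kΩ.
Fractional drop under load = R_th/(R_th + R_L) = 14.76 / (14.76 + 1710) = 0.008558.
So the output falls by 0.856 %.

0.856 %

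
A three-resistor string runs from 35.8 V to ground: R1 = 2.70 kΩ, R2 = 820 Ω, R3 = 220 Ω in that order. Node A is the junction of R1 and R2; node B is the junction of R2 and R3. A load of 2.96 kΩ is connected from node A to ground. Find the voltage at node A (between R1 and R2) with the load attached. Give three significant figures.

V ≈ 7.94 V

Below node A the series string R2+R3 = 1040 Ω sits in parallel with the 2960 Ω load: 769.6 Ω.
V_A = 35.8 × 769.6/(2700 + 769.6) = 7.94 V.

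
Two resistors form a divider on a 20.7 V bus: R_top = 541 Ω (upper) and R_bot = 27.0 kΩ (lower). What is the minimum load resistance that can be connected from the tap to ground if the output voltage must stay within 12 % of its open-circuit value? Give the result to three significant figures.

R_L(min) ≈ 3.89 kΩ

Output resistance R_th = R_top‖R_bot = (541 × 27000)/27540 = 530.4 Ω.
The fractional drop is R_th/(R_th + R_L); requiring this ≤ 0.120 gives R_L ≥ R_th(1/0.120 − 1) = 530.4 × 7.333 = 3.89 kΩ.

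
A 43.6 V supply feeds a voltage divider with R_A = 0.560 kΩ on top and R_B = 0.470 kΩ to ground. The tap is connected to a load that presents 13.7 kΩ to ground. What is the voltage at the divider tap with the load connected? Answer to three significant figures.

The load sits in parallel with R_B: R_B‖R_L = (470 × 13700) / (470 + 13700) = 454.4 Ω.
V_out = 43.6 × 454.4 / (560 + 454.4) = 43.6 × 454.4/1014 = 19.5 V.
(Unloaded it would have been 19.9 V.)

V_out ≈ 19.5 V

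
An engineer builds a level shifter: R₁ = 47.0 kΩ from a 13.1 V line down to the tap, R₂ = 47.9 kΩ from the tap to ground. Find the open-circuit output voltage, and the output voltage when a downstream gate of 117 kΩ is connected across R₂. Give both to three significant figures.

Unloaded: 6.61 V; loaded: 5.50 V

Open-circuit: V = 13.1 × 47.9/(47.0 + 47.9) = 6.61 V.
With the load, R₂ becomes R₂‖R_L = 33.99 kΩ, so V = 13.1 × 33.99/80.99 = 5.50 V.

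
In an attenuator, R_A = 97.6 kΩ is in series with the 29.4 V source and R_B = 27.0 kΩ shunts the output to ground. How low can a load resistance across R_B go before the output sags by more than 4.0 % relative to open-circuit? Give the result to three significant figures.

R_L(min) ≈ 508 kΩ

Output resistance R_th = R_A‖R_B = (97.6 × 27.0)/124.6 = 21.15 kΩ.
The fractional drop is R_th/(R_th + R_L); requiring this ≤ 0.0400 gives R_L ≥ R_th(1/0.0400 − 1) = 21.15 × 24.00 = 508 kΩ.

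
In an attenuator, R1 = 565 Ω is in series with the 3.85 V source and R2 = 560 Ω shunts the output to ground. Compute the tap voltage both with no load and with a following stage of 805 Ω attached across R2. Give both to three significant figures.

Unloaded: 1.92 V; loaded: 1.42 V

Open-circuit: V = 3.85 × 560/(565 + 560) = 1.92 V.
With the load, R2 becomes R2‖R_L = 330.3 Ω, so V = 3.85 × 330.3/895.3 = 1.42 V.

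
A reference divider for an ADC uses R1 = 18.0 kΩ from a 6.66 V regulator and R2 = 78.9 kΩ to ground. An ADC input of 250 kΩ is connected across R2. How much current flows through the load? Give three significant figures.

R2‖R_L = 59.97 kΩ; V_out = 6.66 × 59.97/77.97 = 5.123 V.
I_L = V_out / R_L = 5.123 / 250 kΩ = 0.0205 mA.

I_L ≈ 0.0205 mA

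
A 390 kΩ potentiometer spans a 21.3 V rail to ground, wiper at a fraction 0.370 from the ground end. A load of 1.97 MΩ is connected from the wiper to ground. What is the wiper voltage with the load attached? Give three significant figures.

The wiper splits the pot into (1−α)R = 245.7 kΩ above and αR = 144.3 kΩ below.
Lower section ‖ load = 134.5 kΩ.
V_wiper = 21.3 × 134.5/(245.7 + 134.5) = 7.53 V.

V ≈ 7.53 V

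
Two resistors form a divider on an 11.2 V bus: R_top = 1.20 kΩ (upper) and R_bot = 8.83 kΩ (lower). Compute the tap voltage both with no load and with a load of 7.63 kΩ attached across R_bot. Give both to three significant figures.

Unloaded: 9.86 V; loaded: 8.66 V

Open-circuit: V = 11.2 × 8.83/(1.20 + 8.83) = 9.86 V.
With the load, R_bot becomes R_bot‖R_L = 4.093 kΩ, so V = 11.2 × 4.093/5.293 = 8.66 V.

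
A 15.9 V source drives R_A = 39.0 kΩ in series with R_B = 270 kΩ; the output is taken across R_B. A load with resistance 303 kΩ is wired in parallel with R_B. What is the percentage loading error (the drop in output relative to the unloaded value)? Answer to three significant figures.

10.1 %

The divider's output (Thévenin) resistance is R_A‖R_B = 34.08 kΩ.
Fractional drop under load = R_th/(R_th + R_L) = 34.08 / (34.08 + 303) = 0.1011.
So the output falls by 10.1 %.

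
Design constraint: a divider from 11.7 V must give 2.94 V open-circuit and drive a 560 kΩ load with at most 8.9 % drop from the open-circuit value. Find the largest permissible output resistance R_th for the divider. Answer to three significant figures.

Loading drop = R_th/(R_th + R_L) ≤ 0.0890, so R_th ≤ R_L · ε/(1−ε) = 560 kΩ × 0.0890/0.9110 = 54.7 kΩ.

R_th ≤ 54.7 kΩ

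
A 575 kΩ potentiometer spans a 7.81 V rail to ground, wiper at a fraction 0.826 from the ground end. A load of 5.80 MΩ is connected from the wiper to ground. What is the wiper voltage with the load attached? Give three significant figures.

The wiper splits the pot into (1−α)R = 100.1 kΩ above and αR = 474.9 kΩ below.
Lower section ‖ load = 439.0 kΩ.
V_wiper = 7.81 × 439.0/(100.1 + 439.0) = 6.36 V.

V ≈ 6.36 V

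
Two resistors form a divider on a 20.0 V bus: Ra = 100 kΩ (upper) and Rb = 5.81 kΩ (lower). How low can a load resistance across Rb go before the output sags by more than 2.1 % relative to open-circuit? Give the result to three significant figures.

R_L(min) ≈ 256 kΩ

Output resistance R_th = Ra‖Rb = (100 × 5.81)/105.8 = 5.491 kΩ.
The fractional drop is R_th/(R_th + R_L); requiring this ≤ 0.0210 gives R_L ≥ R_th(1/0.0210 − 1) = 5.491 × 46.62 = 256 kΩ.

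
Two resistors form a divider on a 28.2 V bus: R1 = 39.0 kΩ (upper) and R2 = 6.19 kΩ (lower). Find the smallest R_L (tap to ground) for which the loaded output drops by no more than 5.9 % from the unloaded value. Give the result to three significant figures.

R_L(min) ≈ 85.2 kΩ

Output resistance R_th = R1‖R2 = (39.0 × 6.19)/45.19 = 5.342 kΩ.
The fractional drop is R_th/(R_th + R_L); requiring this ≤ 0.0590 gives R_L ≥ R_th(1/0.0590 − 1) = 5.342 × 15.95 = 85.2 kΩ.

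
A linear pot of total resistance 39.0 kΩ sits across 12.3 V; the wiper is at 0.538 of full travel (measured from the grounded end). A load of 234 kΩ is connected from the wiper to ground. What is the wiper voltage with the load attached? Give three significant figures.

The wiper splits the pot into (1−α)R = 18.02 kΩ above and αR = 20.98 kΩ below.
Lower section ‖ load = 19.26 kΩ.
V_wiper = 12.3 × 19.26/(18.02 + 19.26) = 6.35 V.

V ≈ 6.35 V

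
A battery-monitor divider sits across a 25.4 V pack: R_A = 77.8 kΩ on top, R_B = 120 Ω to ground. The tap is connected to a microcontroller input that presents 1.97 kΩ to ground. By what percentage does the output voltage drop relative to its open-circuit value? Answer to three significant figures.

The divider's output (Thévenin) resistance is R_A‖R_B = 119.8 Ω.
Fractional drop under load = R_th/(R_th + R_L) = 119.8 / (119.8 + 1970) = 0.05733.
So the output falls by 5.73 %.

5.73 %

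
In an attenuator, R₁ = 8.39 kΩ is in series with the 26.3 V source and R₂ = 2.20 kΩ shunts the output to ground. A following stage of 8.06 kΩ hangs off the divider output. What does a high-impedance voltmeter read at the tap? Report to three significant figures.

V_out ≈ 4.49 V

The load sits in parallel with R₂: R₂‖R_L = (2.20 × 8.06) / (2.20 + 8.06) = 1.728 kΩ.
V_out = 26.3 × 1.728 / (8.39 + 1.728) = 26.3 × 1.728/10.12 = 4.49 V.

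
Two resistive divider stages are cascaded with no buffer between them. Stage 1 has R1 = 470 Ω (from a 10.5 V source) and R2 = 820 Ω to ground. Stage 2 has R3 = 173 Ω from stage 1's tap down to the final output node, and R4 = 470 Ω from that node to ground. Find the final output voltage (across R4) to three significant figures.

Stage 2 presents R3+R4 = 643.0 Ω as a load on stage 1's tap.
Stage 1's lower leg becomes R2‖(R3+R4) = 360.4 Ω, so V_mid = 10.5 × 360.4/830.4 = 4.557 V.
Stage 2 is itself unloaded: V_out = V_mid × R4/(R3+R4) = 4.557 × 470/643.0 = 3.33 V.

V_out ≈ 3.33 V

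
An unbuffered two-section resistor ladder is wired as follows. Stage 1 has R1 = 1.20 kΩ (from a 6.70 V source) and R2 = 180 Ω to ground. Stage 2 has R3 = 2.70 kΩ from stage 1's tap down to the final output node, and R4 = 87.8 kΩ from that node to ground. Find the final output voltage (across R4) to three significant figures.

V_out ≈ 0.846 V

Stage 2 presents R3+R4 = 90500 Ω as a load on stage 1's tap.
Stage 1's lower leg becomes R2‖(R3+R4) = 179.6 Ω, so V_mid = 6.70 × 179.6/1380 = 0.8724 V.
Stage 2 is itself unloaded: V_out = V_mid × R4/(R3+R4) = 0.8724 × 87800/90500 = 0.846 V.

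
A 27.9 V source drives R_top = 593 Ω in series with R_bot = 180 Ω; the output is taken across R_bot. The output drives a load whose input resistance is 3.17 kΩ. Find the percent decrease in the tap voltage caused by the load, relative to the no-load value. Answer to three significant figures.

4.17 %

The divider's output (Thévenin) resistance is R_top‖R_bot = 138.1 Ω.
Fractional drop under load = R_th/(R_th + R_L) = 138.1 / (138.1 + 3170) = 0.04174.
So the output falls by 4.17 %.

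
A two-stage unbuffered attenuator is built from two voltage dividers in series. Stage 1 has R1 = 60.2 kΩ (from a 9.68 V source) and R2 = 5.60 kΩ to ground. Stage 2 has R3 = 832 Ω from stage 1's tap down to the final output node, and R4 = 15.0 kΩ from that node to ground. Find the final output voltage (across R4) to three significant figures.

V_out ≈ 0.590 V

Stage 2 presents R3+R4 = 15830 Ω as a load on stage 1's tap.
Stage 1's lower leg becomes R2‖(R3+R4) = 4137 Ω, so V_mid = 9.68 × 4137/64340 = 0.6224 V.
Stage 2 is itself unloaded: V_out = V_mid × R4/(R3+R4) = 0.6224 × 15000/15830 = 0.590 V.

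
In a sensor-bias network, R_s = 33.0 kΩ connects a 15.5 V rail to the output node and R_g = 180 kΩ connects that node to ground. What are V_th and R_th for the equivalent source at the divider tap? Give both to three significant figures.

V_th is the open-circuit tap voltage: 15.5 × 180/(33.0 + 180) = 13.1 V.
With the supply zeroed, R_s and R_g appear in parallel from the tap: R_th = R_s‖R_g = (33.0 × 180)/213.0 = 27.9 kΩ.

V_th = 13.1 V, R_th = 27.9 kΩ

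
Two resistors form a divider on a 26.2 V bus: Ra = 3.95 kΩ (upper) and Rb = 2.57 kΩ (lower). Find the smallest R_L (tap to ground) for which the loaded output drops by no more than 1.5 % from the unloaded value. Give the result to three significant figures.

R_L(min) ≈ 102 kΩ

Output resistance R_th = Ra‖Rb = (3.95 × 2.57)/6.520 = 1.557 kΩ.
The fractional drop is R_th/(R_th + R_L); requiring this ≤ 0.0150 gives R_L ≥ R_th(1/0.0150 − 1) = 1.557 × 65.67 = 102 kΩ.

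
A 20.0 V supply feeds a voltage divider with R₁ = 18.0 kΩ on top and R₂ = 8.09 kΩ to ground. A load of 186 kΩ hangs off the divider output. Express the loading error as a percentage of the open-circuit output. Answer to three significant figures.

The divider's output (Thévenin) resistance is R₁‖R₂ = 5.581 kΩ.
Fractional drop under load = R_th/(R_th + R_L) = 5.581 / (5.581 + 186) = 0.02913.
So the output falls by 2.91 %.

2.91 %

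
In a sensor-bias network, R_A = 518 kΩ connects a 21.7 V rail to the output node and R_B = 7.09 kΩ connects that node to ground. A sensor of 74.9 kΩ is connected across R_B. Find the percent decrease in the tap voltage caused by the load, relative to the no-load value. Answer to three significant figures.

8.54 %

Unloaded V = 21.7 × 7.09/525.1 = 0.29300 V.
Loaded: R_B‖R_L = 6.477 kΩ, giving V = 21.7 × 6.477/524.5 = 0.26798 V.
Drop = (0.29300 − 0.26798) / 0.29300 = 8.54 %.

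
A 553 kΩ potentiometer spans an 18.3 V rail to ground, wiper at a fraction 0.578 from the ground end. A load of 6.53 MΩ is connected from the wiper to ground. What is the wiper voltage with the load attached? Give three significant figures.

V ≈ 10.4 V

The wiper splits the pot into (1−α)R = 233.4 kΩ above and αR = 319.6 kΩ below.
Lower section ‖ load = 304.7 kΩ.
V_wiper = 18.3 × 304.7/(233.4 + 304.7) = 10.4 V.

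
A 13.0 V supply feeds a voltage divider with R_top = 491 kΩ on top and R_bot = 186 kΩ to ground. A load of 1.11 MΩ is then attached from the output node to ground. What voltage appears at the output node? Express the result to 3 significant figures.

The load sits in parallel with R_bot: R_bot‖R_L = (186 × 1110) / (186 + 1110) = 159.3 kΩ.
V_out = 13.0 × 159.3 / (491 + 159.3) = 13.0 × 159.3/650.3 = 3.18 V.

V_out ≈ 3.18 V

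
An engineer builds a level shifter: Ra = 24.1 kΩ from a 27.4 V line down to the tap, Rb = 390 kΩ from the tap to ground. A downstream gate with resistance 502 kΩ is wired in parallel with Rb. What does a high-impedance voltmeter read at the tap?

V_out ≈ 24.7 V

The load sits in parallel with Rb: Rb‖R_L = (390 × 502) / (390 + 502) = 219.5 kΩ.
V_out = 27.4 × 219.5 / (24.1 + 219.5) = 27.4 × 219.5/243.6 = 24.7 V.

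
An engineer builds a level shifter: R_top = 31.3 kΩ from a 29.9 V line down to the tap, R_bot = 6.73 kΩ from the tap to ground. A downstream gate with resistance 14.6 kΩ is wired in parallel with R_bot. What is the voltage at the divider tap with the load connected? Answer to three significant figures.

The load sits in parallel with R_bot: R_bot‖R_L = (6.73 × 14.6) / (6.73 + 14.6) = 4.607 kΩ.
V_out = 29.9 × 4.607 / (31.3 + 4.607) = 29.9 × 4.607/35.91 = 3.84 V.

V_out ≈ 3.84 V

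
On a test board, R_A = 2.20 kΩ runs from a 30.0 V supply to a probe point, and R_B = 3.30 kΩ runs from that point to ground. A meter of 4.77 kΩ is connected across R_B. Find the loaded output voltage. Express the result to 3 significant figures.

V_out ≈ 14.1 V

The load sits in parallel with R_B: R_B‖R_L = (3.30 × 4.77) / (3.30 + 4.77) = 1.951 kΩ.
V_out = 30.0 × 1.951 / (2.20 + 1.951) = 30.0 × 1.951/4.151 = 14.1 V.
(Unloaded it would have been 18.0 V.)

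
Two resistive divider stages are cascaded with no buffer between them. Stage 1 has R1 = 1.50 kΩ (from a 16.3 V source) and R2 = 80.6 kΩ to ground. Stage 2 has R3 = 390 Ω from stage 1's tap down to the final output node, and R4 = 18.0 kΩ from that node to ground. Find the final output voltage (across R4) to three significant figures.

Stage 2 presents R3+R4 = 18390 Ω as a load on stage 1's tap.
Stage 1's lower leg becomes R2‖(R3+R4) = 14970 Ω, so V_mid = 16.3 × 14970/16470 = 14.82 V.
Stage 2 is itself unloaded: V_out = V_mid × R4/(R3+R4) = 14.82 × 18000/18390 = 14.5 V.

V_out ≈ 14.5 V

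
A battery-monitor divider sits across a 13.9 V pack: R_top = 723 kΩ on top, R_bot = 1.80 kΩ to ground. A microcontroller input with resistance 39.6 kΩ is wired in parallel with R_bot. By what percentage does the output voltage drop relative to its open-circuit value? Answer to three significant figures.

4.34 %

The divider's output (Thévenin) resistance is R_top‖R_bot = 1.796 kΩ.
Fractional drop under load = R_th/(R_th + R_L) = 1.796 / (1.796 + 39.6) = 0.04337.
So the output falls by 4.34 %.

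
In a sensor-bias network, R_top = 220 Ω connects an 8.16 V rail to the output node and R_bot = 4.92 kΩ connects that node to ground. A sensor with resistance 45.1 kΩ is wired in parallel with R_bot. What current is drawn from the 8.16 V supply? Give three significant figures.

R_bot‖R_L = 4436 Ω, so the source sees R_top + R_bot‖R_L = 4656 Ω.
I = 8.16 V / 4656 Ω = 1.75 mA.

I ≈ 1.75 mA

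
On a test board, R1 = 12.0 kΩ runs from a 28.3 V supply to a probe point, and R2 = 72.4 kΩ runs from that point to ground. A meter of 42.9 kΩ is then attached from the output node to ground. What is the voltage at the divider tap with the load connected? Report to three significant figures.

The load sits in parallel with R2: R2‖R_L = (72.4 × 42.9) / (72.4 + 42.9) = 26.94 kΩ.
V_out = 28.3 × 26.94 / (12.0 + 26.94) = 28.3 × 26.94/38.94 = 19.6 V.
(Unloaded it would have been 24.3 V.)

V_out ≈ 19.6 V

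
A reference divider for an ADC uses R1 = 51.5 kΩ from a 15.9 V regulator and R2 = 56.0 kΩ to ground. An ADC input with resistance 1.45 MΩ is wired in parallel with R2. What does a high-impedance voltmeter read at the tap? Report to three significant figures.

V_out ≈ 8.13 V

The load sits in parallel with R2: R2‖R_L = (56.0 × 1450) / (56.0 + 1450) = 53.92 kΩ.
V_out = 15.9 × 53.92 / (51.5 + 53.92) = 15.9 × 53.92/105.4 = 8.13 V.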